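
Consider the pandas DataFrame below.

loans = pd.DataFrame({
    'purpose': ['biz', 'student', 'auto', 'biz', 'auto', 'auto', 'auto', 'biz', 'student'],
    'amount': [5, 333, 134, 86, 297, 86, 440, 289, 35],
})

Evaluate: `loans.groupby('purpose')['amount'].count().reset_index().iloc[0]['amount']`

4

group by purpose, count of amount:
purpose
auto       4
biz        3
student    2
Name: amount, dtype: int64
reset_index():
   purpose  amount
0     auto       4
1      biz       3
2  student       2
Hence 4.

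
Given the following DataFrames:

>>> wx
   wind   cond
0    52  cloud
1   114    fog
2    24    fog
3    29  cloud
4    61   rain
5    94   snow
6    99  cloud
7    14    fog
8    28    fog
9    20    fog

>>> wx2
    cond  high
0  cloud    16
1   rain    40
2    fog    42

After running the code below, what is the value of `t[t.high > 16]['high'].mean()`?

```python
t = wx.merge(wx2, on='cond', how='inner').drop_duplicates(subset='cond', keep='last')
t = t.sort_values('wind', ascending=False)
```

41.0

merge on 'cond' (how='inner') → 9 rows:
   wind   cond  high
0    52  cloud    16
1   114    fog    42
2    24    fog    42
3    29  cloud    16
4    61   rain    40
5    99  cloud    16
6    14    fog    42
7    28    fog    42
8    20    fog    42
drop duplicate cond (keep=last):
   wind   cond  high
4    61   rain    40
5    99  cloud    16
8    20    fog    42
sort by wind descending:
   wind   cond  high
5    99  cloud    16
4    61   rain    40
8    20    fog    42
filter rows where high > 16:
   wind  cond  high
4    61  rain    40
8    20   fog    42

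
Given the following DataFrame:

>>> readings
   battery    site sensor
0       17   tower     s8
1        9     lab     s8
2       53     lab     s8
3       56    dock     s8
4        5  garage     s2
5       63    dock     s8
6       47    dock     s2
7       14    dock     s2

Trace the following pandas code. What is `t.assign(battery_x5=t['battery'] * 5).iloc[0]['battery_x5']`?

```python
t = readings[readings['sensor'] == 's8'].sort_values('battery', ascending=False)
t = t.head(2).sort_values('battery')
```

filter rows where sensor == 's8':
   battery   site sensor
0       17  tower     s8
1        9    lab     s8
2       53    lab     s8
3       56   dock     s8
5       63   dock     s8
sort by battery descending:
   battery   site sensor
5       63   dock     s8
3       56   dock     s8
2       53    lab     s8
0       17  tower     s8
1        9    lab     s8
take first 2 rows:
   battery  site sensor
5       63  dock     s8
3       56  dock     s8
sort by battery:
   battery  site sensor
3       56  dock     s8
5       63  dock     s8
add column battery_x5 = t['battery'] * 5:
   battery  site sensor  battery_x5
3       56  dock     s8         280
5       63  dock     s8         315

280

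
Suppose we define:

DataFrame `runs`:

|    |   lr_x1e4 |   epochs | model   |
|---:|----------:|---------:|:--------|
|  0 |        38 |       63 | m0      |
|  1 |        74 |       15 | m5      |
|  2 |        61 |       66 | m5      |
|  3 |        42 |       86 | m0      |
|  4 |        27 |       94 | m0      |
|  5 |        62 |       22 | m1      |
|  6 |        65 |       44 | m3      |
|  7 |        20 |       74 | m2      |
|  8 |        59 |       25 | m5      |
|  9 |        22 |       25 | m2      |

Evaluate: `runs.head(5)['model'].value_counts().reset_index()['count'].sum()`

take first 5 rows:
   lr_x1e4  epochs model
0       38      63    m0
1       74      15    m5
2       61      66    m5
3       42      86    m0
4       27      94    m0
value_counts of model:
model
m0    3
m5    2
Name: count, dtype: int64
reset_index():
  model  count
0    m0      3
1    m5      2
Reading off the sum of column 'count', we get 5.

5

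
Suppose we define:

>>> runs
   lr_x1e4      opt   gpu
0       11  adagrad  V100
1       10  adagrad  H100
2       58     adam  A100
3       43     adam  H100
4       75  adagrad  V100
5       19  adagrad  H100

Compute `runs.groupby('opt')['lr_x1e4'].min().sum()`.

53

group by opt, min of lr_x1e4:
opt
adagrad    10
adam       43
Name: lr_x1e4, dtype: int64
The sum of the resulting series is 53.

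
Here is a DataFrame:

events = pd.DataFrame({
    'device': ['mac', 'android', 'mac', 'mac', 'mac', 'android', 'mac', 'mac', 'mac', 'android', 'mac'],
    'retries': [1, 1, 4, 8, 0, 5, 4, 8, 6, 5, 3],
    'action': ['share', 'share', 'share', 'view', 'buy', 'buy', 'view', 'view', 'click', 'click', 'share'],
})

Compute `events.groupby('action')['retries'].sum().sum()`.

45

group by action, sum of retries:
action
buy       5
click    11
share     9
view     20
Name: retries, dtype: int64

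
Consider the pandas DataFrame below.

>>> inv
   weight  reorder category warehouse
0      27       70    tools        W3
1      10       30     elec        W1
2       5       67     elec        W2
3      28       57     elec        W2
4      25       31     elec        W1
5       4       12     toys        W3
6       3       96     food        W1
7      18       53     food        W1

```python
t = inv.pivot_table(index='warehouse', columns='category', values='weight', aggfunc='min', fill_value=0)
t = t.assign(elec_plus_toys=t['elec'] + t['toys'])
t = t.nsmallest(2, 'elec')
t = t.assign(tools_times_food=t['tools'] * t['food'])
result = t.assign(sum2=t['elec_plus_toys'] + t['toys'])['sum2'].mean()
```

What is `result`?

pivot: rows=warehouse, cols=category, min(weight):
category   elec  food  tools  toys
warehouse                         
W1           10     3      0     0
W2            5     0      0     0
W3            0     0     27     4
add column elec_plus_toys = t['elec'] + t['toys']:
category   elec  food  tools  toys  elec_plus_toys
warehouse                                         
W1           10     3      0     0              10
W2            5     0      0     0               5
W3            0     0     27     4               4
take 2 rows with smallest elec:
category   elec  food  tools  toys  elec_plus_toys
warehouse                                         
W3            0     0     27     4               4
W2            5     0      0     0               5
add column tools_times_food = t['tools'] * t['food']:
category   elec  food  tools  toys  elec_plus_toys  tools_times_food
warehouse                                                           
W3            0     0     27     4               4                 0
W2            5     0      0     0               5                 0
add column sum2 = t['elec_plus_toys'] + t['toys']:
category   elec  food  tools  toys  elec_plus_toys  tools_times_food  sum2
warehouse                                                                 
W3            0     0     27     4               4                 0     8
W2            5     0      0     0               5                 0     5
mean of column 'sum2' → 6.5

6.5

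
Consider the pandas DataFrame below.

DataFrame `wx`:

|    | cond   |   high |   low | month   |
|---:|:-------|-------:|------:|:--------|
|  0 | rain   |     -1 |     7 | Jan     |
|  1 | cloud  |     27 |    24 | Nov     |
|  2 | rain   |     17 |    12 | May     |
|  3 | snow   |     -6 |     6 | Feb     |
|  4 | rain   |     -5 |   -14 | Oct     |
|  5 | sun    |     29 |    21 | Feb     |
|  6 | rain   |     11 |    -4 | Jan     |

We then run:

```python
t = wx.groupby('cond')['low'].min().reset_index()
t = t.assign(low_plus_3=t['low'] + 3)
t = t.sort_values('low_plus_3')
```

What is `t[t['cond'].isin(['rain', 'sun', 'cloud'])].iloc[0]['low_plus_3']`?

-11

group by cond, min of low:
cond
cloud    24
rain    -14
snow      6
sun      21
Name: low, dtype: int64
reset_index():
    cond  low
0  cloud   24
1   rain  -14
2   snow    6
3    sun   21
add column low_plus_3 = t['low'] + 3:
    cond  low  low_plus_3
0  cloud   24          27
1   rain  -14         -11
2   snow    6           9
3    sun   21          24
sort by low_plus_3:
    cond  low  low_plus_3
1   rain  -14         -11
2   snow    6           9
3    sun   21          24
0  cloud   24          27
filter rows where cond in ['rain', 'sun', 'cloud']:
    cond  low  low_plus_3
1   rain  -14         -11
3    sun   21          24
0  cloud   24          27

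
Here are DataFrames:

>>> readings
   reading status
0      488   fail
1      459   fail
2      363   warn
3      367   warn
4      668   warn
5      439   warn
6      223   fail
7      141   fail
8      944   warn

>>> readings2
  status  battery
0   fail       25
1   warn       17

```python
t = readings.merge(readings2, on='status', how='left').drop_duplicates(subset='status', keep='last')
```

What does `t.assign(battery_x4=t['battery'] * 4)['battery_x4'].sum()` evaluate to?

merge on 'status' (how='left') → 9 rows:
   reading status  battery
0      488   fail       25
1      459   fail       25
2      363   warn       17
3      367   warn       17
4      668   warn       17
5      439   warn       17
6      223   fail       25
7      141   fail       25
8      944   warn       17
drop duplicate status (keep=last):
   reading status  battery
7      141   fail       25
8      944   warn       17
add column battery_x4 = t['battery'] * 4:
   reading status  battery  battery_x4
7      141   fail       25         100
8      944   warn       17          68
So sum() = 168.

168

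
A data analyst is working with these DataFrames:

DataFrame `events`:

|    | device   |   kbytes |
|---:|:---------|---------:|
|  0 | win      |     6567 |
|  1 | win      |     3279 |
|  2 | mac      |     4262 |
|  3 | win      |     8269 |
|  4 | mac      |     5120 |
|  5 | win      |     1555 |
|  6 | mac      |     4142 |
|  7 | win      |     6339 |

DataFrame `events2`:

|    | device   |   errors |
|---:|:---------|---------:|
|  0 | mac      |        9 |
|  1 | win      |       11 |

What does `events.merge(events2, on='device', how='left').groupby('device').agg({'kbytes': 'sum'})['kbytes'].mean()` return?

19766.5

merge on 'device' (how='left') → 8 rows:
  device  kbytes  errors
0    win    6567      11
1    win    3279      11
2    mac    4262       9
3    win    8269      11
4    mac    5120       9
5    win    1555      11
6    mac    4142       9
7    win    6339      11
group by device, sum of kbytes:
        kbytes
device        
mac      13524
win      26009
Finally, mean of column 'kbytes' = 19766.5.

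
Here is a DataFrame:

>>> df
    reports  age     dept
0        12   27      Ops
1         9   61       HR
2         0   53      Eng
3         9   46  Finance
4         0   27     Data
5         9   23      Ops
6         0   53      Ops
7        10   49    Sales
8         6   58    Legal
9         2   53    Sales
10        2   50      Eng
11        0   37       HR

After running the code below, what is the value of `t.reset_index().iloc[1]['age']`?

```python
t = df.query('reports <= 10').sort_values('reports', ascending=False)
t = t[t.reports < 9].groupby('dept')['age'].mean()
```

filter rows where reports <= 10:
    reports  age     dept
1         9   61       HR
2         0   53      Eng
3         9   46  Finance
4         0   27     Data
5         9   23      Ops
6         0   53      Ops
7        10   49    Sales
8         6   58    Legal
9         2   53    Sales
10        2   50      Eng
11        0   37       HR
sort by reports descending:
    reports  age     dept
7        10   49    Sales
1         9   61       HR
3         9   46  Finance
5         9   23      Ops
8         6   58    Legal
9         2   53    Sales
10        2   50      Eng
2         0   53      Eng
4         0   27     Data
6         0   53      Ops
11        0   37       HR
filter rows where reports < 9:
    reports  age   dept
8         6   58  Legal
9         2   53  Sales
10        2   50    Eng
2         0   53    Eng
4         0   27   Data
6         0   53    Ops
11        0   37     HR
group by dept, mean of age:
dept
Data     27.0
Eng      51.5
HR       37.0
Legal    58.0
Ops      53.0
Sales    53.0
Name: age, dtype: float64
reset_index():
    dept   age
0   Data  27.0
1    Eng  51.5
2     HR  37.0
3  Legal  58.0
4    Ops  53.0
5  Sales  53.0

51.5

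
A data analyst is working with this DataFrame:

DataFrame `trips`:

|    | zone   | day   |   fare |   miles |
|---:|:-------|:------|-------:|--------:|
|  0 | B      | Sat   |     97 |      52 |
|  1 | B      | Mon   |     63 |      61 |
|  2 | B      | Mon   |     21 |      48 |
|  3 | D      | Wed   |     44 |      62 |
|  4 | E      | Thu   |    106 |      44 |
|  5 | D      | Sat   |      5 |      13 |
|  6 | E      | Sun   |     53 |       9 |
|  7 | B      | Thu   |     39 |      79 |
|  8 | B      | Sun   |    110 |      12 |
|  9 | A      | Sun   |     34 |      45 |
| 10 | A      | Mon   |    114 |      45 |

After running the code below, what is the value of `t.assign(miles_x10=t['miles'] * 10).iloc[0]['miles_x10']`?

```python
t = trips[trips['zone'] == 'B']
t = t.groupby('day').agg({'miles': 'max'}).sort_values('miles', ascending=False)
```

790

filter rows where zone == 'B':
  zone  day  fare  miles
0    B  Sat    97     52
1    B  Mon    63     61
2    B  Mon    21     48
7    B  Thu    39     79
8    B  Sun   110     12
group by day, max of miles:
     miles
day       
Mon     61
Sat     52
Sun     12
Thu     79
sort by miles descending:
     miles
day       
Thu     79
Mon     61
Sat     52
Sun     12
add column miles_x10 = t['miles'] * 10:
     miles  miles_x10
day                  
Thu     79        790
Mon     61        610
Sat     52        520
Sun     12        120
Then the value at position 0, column 'miles_x10': 790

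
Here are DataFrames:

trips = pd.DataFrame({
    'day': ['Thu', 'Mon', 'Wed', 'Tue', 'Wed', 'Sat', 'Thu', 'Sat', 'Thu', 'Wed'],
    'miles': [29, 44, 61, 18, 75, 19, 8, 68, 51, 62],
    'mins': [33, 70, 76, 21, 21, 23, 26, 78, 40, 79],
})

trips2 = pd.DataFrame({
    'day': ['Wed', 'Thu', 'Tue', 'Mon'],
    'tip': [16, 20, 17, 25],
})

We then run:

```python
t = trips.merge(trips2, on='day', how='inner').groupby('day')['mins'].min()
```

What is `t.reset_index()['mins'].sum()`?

merge on 'day' (how='inner') → 8 rows:
   day  miles  mins  tip
0  Thu     29    33   20
1  Mon     44    70   25
2  Wed     61    76   16
3  Tue     18    21   17
4  Wed     75    21   16
5  Thu      8    26   20
6  Thu     51    40   20
7  Wed     62    79   16
group by day, min of mins:
day
Mon    70
Thu    26
Tue    21
Wed    21
Name: mins, dtype: int64
reset_index():
   day  mins
0  Mon    70
1  Thu    26
2  Tue    21
3  Wed    21
Then the sum of column 'mins': 138

138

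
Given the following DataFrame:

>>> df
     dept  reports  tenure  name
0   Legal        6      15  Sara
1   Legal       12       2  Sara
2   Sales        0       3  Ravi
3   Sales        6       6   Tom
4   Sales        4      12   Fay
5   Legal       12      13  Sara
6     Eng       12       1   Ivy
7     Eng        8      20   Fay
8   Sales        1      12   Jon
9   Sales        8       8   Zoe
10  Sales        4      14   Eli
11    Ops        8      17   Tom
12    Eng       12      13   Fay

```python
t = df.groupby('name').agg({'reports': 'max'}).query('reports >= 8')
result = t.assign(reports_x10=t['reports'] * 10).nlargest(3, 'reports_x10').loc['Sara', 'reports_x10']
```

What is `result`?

group by name, max of reports:
      reports
name         
Eli         4
Fay        12
Ivy        12
Jon         1
Ravi        0
Sara       12
Tom         8
Zoe         8
filter rows where reports >= 8:
      reports
name         
Fay        12
Ivy        12
Sara       12
Tom         8
Zoe         8
add column reports_x10 = t['reports'] * 10:
      reports  reports_x10
name                      
Fay        12          120
Ivy        12          120
Sara       12          120
Tom         8           80
Zoe         8           80
take 3 rows with largest reports_x10:
      reports  reports_x10
name                      
Fay        12          120
Ivy        12          120
Sara       12          120
Taking the value at row 'Sara', column 'reports_x10' gives 120.

120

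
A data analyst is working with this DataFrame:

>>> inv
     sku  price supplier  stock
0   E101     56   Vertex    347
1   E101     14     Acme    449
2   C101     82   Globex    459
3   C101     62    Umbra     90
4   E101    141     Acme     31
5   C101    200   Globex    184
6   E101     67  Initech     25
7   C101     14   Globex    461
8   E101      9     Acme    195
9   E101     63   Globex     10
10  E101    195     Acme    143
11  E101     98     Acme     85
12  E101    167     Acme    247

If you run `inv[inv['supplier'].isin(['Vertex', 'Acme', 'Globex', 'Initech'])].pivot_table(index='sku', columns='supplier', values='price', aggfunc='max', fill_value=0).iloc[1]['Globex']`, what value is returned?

63

filter rows where supplier in ['Vertex', 'Acme', 'Globex', 'Initech']:
     sku  price supplier  stock
0   E101     56   Vertex    347
1   E101     14     Acme    449
2   C101     82   Globex    459
4   E101    141     Acme     31
5   C101    200   Globex    184
6   E101     67  Initech     25
7   C101     14   Globex    461
8   E101      9     Acme    195
9   E101     63   Globex     10
10  E101    195     Acme    143
11  E101     98     Acme     85
12  E101    167     Acme    247
pivot: rows=sku, cols=supplier, max(price):
supplier  Acme  Globex  Initech  Vertex
sku                                    
C101         0     200        0       0
E101       195      63       67      56
Finally, value at position 1, column 'Globex' = 63.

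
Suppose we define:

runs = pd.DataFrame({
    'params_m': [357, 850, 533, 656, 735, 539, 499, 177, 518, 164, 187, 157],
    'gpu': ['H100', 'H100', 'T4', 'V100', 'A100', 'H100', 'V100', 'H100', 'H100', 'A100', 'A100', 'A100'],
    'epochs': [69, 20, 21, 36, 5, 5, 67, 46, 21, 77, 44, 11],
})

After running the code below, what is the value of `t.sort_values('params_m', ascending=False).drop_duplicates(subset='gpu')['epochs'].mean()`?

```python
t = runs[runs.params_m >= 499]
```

filter rows where params_m >= 499:
   params_m   gpu  epochs
1       850  H100      20
2       533    T4      21
3       656  V100      36
4       735  A100       5
5       539  H100       5
6       499  V100      67
8       518  H100      21
sort by params_m descending:
   params_m   gpu  epochs
1       850  H100      20
4       735  A100       5
3       656  V100      36
5       539  H100       5
2       533    T4      21
8       518  H100      21
6       499  V100      67
drop duplicate gpu (keep=first):
   params_m   gpu  epochs
1       850  H100      20
4       735  A100       5
3       656  V100      36
2       533    T4      21

20.5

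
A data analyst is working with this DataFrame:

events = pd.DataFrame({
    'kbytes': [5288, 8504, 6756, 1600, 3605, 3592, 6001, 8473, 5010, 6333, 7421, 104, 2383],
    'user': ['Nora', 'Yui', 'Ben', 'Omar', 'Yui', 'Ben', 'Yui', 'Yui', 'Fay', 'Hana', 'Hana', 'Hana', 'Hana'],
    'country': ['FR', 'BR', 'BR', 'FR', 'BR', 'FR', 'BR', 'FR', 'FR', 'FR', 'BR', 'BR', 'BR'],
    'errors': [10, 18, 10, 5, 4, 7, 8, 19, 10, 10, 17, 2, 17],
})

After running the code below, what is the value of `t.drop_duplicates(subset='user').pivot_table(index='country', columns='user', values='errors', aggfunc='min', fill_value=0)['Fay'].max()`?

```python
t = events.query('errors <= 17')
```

10

filter rows where errors <= 17:
    kbytes  user country  errors
0     5288  Nora      FR      10
2     6756   Ben      BR      10
3     1600  Omar      FR       5
4     3605   Yui      BR       4
5     3592   Ben      FR       7
6     6001   Yui      BR       8
8     5010   Fay      FR      10
9     6333  Hana      FR      10
10    7421  Hana      BR      17
11     104  Hana      BR       2
12    2383  Hana      BR      17
drop duplicate user (keep=first):
   kbytes  user country  errors
0    5288  Nora      FR      10
2    6756   Ben      BR      10
3    1600  Omar      FR       5
4    3605   Yui      BR       4
8    5010   Fay      FR      10
9    6333  Hana      FR      10
pivot: rows=country, cols=user, min(errors):
user     Ben  Fay  Hana  Nora  Omar  Yui
country                                 
BR        10    0     0     0     0    4
FR         0   10    10    10     5    0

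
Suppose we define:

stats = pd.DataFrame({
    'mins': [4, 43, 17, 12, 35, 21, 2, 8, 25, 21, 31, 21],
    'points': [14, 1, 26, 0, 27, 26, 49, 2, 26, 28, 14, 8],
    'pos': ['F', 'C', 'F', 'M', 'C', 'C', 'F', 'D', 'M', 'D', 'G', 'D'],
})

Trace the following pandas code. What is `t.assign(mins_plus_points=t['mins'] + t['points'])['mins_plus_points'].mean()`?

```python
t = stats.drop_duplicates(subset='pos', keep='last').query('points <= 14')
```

37.0

drop duplicate pos (keep=last):
    mins  points pos
5     21      26   C
6      2      49   F
8     25      26   M
10    31      14   G
11    21       8   D
filter rows where points <= 14:
    mins  points pos
10    31      14   G
11    21       8   D
add column mins_plus_points = t['mins'] + t['points']:
    mins  points pos  mins_plus_points
10    31      14   G                45
11    21       8   D                29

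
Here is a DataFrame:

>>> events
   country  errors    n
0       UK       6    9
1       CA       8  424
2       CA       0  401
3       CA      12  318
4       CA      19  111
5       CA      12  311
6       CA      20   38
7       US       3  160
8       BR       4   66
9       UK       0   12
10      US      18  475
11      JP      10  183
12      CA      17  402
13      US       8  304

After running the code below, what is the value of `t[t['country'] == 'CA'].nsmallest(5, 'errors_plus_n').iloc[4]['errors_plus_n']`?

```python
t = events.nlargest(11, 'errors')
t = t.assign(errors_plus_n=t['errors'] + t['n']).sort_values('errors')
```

take 11 rows with largest errors:
   country  errors    n
6       CA      20   38
4       CA      19  111
10      US      18  475
12      CA      17  402
3       CA      12  318
5       CA      12  311
11      JP      10  183
1       CA       8  424
13      US       8  304
0       UK       6    9
8       BR       4   66
add column errors_plus_n = t['errors'] + t['n']:
   country  errors    n  errors_plus_n
6       CA      20   38             58
4       CA      19  111            130
10      US      18  475            493
12      CA      17  402            419
3       CA      12  318            330
5       CA      12  311            323
11      JP      10  183            193
1       CA       8  424            432
13      US       8  304            312
0       UK       6    9             15
8       BR       4   66             70
sort by errors:
   country  errors    n  errors_plus_n
8       BR       4   66             70
0       UK       6    9             15
1       CA       8  424            432
13      US       8  304            312
11      JP      10  183            193
3       CA      12  318            330
5       CA      12  311            323
12      CA      17  402            419
10      US      18  475            493
4       CA      19  111            130
6       CA      20   38             58
filter rows where country == 'CA':
   country  errors    n  errors_plus_n
1       CA       8  424            432
3       CA      12  318            330
5       CA      12  311            323
12      CA      17  402            419
4       CA      19  111            130
6       CA      20   38             58
take 5 rows with smallest errors_plus_n:
   country  errors    n  errors_plus_n
6       CA      20   38             58
4       CA      19  111            130
5       CA      12  311            323
3       CA      12  318            330
12      CA      17  402            419
So iloc[4]['errors_plus_n'] = 419.

419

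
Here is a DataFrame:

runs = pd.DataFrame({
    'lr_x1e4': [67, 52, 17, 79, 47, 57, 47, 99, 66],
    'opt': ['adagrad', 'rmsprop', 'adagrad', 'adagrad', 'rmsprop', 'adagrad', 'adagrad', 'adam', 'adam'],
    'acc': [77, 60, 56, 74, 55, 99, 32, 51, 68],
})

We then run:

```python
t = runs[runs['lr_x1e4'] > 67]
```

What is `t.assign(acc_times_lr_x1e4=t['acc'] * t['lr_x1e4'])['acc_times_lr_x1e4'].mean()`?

5447.5

filter rows where lr_x1e4 > 67:
   lr_x1e4      opt  acc
3       79  adagrad   74
7       99     adam   51
add column acc_times_lr_x1e4 = t['acc'] * t['lr_x1e4']:
   lr_x1e4      opt  acc  acc_times_lr_x1e4
3       79  adagrad   74               5846
7       99     adam   51               5049
The mean of column 'acc_times_lr_x1e4' is 5447.5.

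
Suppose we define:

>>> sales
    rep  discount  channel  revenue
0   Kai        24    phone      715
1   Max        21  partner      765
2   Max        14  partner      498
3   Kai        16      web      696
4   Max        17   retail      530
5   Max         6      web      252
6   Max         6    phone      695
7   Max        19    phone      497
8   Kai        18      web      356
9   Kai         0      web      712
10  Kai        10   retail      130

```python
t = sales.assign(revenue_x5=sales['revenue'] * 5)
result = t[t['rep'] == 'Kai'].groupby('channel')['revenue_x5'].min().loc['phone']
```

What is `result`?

add column revenue_x5 = sales['revenue'] * 5:
    rep  discount  channel  revenue  revenue_x5
0   Kai        24    phone      715        3575
1   Max        21  partner      765        3825
2   Max        14  partner      498        2490
3   Kai        16      web      696        3480
4   Max        17   retail      530        2650
5   Max         6      web      252        1260
6   Max         6    phone      695        3475
7   Max        19    phone      497        2485
8   Kai        18      web      356        1780
9   Kai         0      web      712        3560
10  Kai        10   retail      130         650
filter rows where rep == 'Kai':
    rep  discount channel  revenue  revenue_x5
0   Kai        24   phone      715        3575
3   Kai        16     web      696        3480
8   Kai        18     web      356        1780
9   Kai         0     web      712        3560
10  Kai        10  retail      130         650
group by channel, min of revenue_x5:
channel
phone     3575
retail     650
web       1780
Name: revenue_x5, dtype: int64
The value at index 'phone' is 3575.

3575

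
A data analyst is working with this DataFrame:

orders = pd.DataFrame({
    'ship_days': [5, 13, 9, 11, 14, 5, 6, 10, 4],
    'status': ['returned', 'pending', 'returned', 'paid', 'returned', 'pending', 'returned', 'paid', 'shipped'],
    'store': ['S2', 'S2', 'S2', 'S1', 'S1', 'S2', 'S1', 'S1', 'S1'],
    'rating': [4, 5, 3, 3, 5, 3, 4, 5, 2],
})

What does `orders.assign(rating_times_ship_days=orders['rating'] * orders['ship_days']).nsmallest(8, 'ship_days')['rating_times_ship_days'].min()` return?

8

add column rating_times_ship_days = orders['rating'] * orders['ship_days']:
   ship_days    status store  rating  rating_times_ship_days
0          5  returned    S2       4                      20
1         13   pending    S2       5                      65
2          9  returned    S2       3                      27
3         11      paid    S1       3                      33
4         14  returned    S1       5                      70
5          5   pending    S2       3                      15
6          6  returned    S1       4                      24
7         10      paid    S1       5                      50
8          4   shipped    S1       2                       8
take 8 rows with smallest ship_days:
   ship_days    status store  rating  rating_times_ship_days
8          4   shipped    S1       2                       8
0          5  returned    S2       4                      20
5          5   pending    S2       3                      15
6          6  returned    S1       4                      24
2          9  returned    S2       3                      27
7         10      paid    S1       5                      50
3         11      paid    S1       3                      33
1         13   pending    S2       5                      65
Taking the min of column 'rating_times_ship_days' gives 8.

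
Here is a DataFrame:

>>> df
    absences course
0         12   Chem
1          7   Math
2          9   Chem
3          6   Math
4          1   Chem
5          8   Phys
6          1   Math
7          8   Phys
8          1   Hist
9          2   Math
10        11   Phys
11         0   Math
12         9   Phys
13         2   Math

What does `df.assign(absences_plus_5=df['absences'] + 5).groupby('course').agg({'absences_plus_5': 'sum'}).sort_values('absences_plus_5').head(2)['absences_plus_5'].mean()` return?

21.5

add column absences_plus_5 = df['absences'] + 5:
    absences course  absences_plus_5
0         12   Chem               17
1          7   Math               12
2          9   Chem               14
3          6   Math               11
4          1   Chem                6
5          8   Phys               13
6          1   Math                6
7          8   Phys               13
8          1   Hist                6
9          2   Math                7
10        11   Phys               16
11         0   Math                5
12         9   Phys               14
13         2   Math                7
group by course, sum of absences_plus_5:
        absences_plus_5
course                 
Chem                 37
Hist                  6
Math                 48
Phys                 56
sort by absences_plus_5:
        absences_plus_5
course                 
Hist                  6
Chem                 37
Math                 48
Phys                 56
take first 2 rows:
        absences_plus_5
course                 
Hist                  6
Chem                 37
So mean() = 21.5.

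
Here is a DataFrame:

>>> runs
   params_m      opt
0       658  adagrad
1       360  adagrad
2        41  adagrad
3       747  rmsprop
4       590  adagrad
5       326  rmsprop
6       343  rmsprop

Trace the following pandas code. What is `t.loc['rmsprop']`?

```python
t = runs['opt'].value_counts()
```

value_counts of opt:
opt
adagrad    4
rmsprop    3
Name: count, dtype: int64

3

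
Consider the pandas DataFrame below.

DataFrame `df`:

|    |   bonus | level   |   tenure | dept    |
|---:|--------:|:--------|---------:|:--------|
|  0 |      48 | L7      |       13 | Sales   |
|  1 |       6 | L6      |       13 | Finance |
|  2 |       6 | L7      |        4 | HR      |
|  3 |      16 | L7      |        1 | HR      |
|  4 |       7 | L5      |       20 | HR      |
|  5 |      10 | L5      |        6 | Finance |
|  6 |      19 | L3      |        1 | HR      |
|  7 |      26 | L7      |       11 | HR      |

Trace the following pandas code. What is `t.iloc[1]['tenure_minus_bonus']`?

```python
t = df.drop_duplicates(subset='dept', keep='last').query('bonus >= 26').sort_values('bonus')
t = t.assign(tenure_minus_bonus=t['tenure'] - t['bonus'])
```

drop duplicate dept (keep=last):
   bonus level  tenure     dept
0     48    L7      13    Sales
5     10    L5       6  Finance
7     26    L7      11       HR
filter rows where bonus >= 26:
   bonus level  tenure   dept
0     48    L7      13  Sales
7     26    L7      11     HR
sort by bonus:
   bonus level  tenure   dept
7     26    L7      11     HR
0     48    L7      13  Sales
add column tenure_minus_bonus = t['tenure'] - t['bonus']:
   bonus level  tenure   dept  tenure_minus_bonus
7     26    L7      11     HR                 -15
0     48    L7      13  Sales                 -35
Reading off the value at position 1, column 'tenure_minus_bonus', we get -35.

-35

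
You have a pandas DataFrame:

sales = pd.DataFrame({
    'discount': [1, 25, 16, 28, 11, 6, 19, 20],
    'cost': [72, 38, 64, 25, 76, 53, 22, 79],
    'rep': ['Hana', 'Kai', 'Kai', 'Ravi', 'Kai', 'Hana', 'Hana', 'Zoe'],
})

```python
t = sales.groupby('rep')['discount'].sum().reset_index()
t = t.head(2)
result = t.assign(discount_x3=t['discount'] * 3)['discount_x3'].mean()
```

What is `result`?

group by rep, sum of discount:
rep
Hana    26
Kai     52
Ravi    28
Zoe     20
Name: discount, dtype: int64
reset_index():
    rep  discount
0  Hana        26
1   Kai        52
2  Ravi        28
3   Zoe        20
take first 2 rows:
    rep  discount
0  Hana        26
1   Kai        52
add column discount_x3 = t['discount'] * 3:
    rep  discount  discount_x3
0  Hana        26           78
1   Kai        52          156

117.0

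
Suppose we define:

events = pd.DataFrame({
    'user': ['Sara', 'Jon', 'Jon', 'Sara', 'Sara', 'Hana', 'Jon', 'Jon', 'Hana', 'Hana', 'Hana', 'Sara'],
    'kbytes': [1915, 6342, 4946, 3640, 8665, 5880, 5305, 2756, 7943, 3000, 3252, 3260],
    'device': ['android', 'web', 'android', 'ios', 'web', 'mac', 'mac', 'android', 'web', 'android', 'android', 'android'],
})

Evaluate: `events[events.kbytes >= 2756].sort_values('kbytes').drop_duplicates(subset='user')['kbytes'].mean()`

3005.33333333

filter rows where kbytes >= 2756:
    user  kbytes   device
1    Jon    6342      web
2    Jon    4946  android
3   Sara    3640      ios
4   Sara    8665      web
5   Hana    5880      mac
6    Jon    5305      mac
7    Jon    2756  android
8   Hana    7943      web
9   Hana    3000  android
10  Hana    3252  android
11  Sara    3260  android
sort by kbytes:
    user  kbytes   device
7    Jon    2756  android
9   Hana    3000  android
10  Hana    3252  android
11  Sara    3260  android
3   Sara    3640      ios
2    Jon    4946  android
6    Jon    5305      mac
5   Hana    5880      mac
1    Jon    6342      web
8   Hana    7943      web
4   Sara    8665      web
drop duplicate user (keep=first):
    user  kbytes   device
7    Jon    2756  android
9   Hana    3000  android
11  Sara    3260  android
Hence 3005.33333333.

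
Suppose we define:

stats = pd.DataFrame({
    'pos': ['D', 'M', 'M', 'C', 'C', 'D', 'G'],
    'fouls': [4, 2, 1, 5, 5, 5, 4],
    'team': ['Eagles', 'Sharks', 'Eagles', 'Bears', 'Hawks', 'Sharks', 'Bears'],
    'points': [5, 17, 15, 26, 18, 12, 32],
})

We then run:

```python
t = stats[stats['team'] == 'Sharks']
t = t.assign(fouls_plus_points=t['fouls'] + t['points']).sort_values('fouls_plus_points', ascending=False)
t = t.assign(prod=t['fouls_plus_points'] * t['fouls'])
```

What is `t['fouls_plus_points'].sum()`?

36

filter rows where team == 'Sharks':
  pos  fouls    team  points
1   M      2  Sharks      17
5   D      5  Sharks      12
add column fouls_plus_points = t['fouls'] + t['points']:
  pos  fouls    team  points  fouls_plus_points
1   M      2  Sharks      17                 19
5   D      5  Sharks      12                 17
sort by fouls_plus_points descending:
  pos  fouls    team  points  fouls_plus_points
1   M      2  Sharks      17                 19
5   D      5  Sharks      12                 17
add column prod = t['fouls_plus_points'] * t['fouls']:
  pos  fouls    team  points  fouls_plus_points  prod
1   M      2  Sharks      17                 19    38
5   D      5  Sharks      12                 17    85
Hence 36.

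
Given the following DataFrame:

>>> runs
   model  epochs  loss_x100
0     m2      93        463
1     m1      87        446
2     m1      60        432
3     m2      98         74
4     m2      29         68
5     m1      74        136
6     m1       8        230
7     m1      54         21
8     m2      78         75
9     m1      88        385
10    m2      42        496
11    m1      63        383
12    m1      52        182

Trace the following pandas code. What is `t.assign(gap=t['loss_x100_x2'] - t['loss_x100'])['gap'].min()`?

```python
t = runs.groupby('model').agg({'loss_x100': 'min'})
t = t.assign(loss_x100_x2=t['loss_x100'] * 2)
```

group by model, min of loss_x100:
       loss_x100
model           
m1            21
m2            68
add column loss_x100_x2 = t['loss_x100'] * 2:
       loss_x100  loss_x100_x2
model                         
m1            21            42
m2            68           136
add column gap = t['loss_x100_x2'] - t['loss_x100']:
       loss_x100  loss_x100_x2  gap
model                              
m1            21            42   21
m2            68           136   68
Then the min of column 'gap': 21

21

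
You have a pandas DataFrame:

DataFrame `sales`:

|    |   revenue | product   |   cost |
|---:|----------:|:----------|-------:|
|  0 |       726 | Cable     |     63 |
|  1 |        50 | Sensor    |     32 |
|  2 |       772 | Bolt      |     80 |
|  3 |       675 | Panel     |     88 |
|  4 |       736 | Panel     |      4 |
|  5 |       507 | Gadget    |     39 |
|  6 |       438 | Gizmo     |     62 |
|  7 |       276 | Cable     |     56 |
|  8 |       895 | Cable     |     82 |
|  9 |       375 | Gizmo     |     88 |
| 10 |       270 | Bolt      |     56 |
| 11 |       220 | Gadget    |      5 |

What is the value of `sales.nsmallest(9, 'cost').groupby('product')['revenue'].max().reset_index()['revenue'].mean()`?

538.166666667

take 9 rows with smallest cost:
    revenue product  cost
4       736   Panel     4
11      220  Gadget     5
1        50  Sensor    32
5       507  Gadget    39
7       276   Cable    56
10      270    Bolt    56
6       438   Gizmo    62
0       726   Cable    63
2       772    Bolt    80
group by product, max of revenue:
product
Bolt      772
Cable     726
Gadget    507
Gizmo     438
Panel     736
Sensor     50
Name: revenue, dtype: int64
reset_index():
  product  revenue
0    Bolt      772
1   Cable      726
2  Gadget      507
3   Gizmo      438
4   Panel      736
5  Sensor       50
Reading off the mean of column 'revenue', we get 538.166666667.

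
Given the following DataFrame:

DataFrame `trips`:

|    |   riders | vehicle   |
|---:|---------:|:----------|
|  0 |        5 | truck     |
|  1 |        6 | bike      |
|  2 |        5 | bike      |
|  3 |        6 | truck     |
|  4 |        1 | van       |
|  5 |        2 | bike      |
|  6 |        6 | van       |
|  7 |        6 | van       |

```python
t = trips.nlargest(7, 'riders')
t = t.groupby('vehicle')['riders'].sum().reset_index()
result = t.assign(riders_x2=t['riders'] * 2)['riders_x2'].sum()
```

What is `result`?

take 7 rows with largest riders:
   riders vehicle
1       6    bike
3       6   truck
6       6     van
7       6     van
0       5   truck
2       5    bike
5       2    bike
group by vehicle, sum of riders:
vehicle
bike     13
truck    11
van      12
Name: riders, dtype: int64
reset_index():
  vehicle  riders
0    bike      13
1   truck      11
2     van      12
add column riders_x2 = t['riders'] * 2:
  vehicle  riders  riders_x2
0    bike      13         26
1   truck      11         22
2     van      12         24
Finally, sum of column 'riders_x2' = 72.

72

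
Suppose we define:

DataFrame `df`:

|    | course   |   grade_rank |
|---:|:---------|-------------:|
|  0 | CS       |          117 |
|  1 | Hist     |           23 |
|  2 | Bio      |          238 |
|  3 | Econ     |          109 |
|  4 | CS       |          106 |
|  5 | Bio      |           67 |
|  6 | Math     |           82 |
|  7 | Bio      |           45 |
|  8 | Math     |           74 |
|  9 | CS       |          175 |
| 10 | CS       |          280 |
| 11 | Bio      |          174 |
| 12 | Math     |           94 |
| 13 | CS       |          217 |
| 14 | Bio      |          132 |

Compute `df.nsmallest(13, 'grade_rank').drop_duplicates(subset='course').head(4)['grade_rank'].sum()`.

take 13 rows with smallest grade_rank:
   course  grade_rank
1    Hist          23
7     Bio          45
5     Bio          67
8    Math          74
6    Math          82
12   Math          94
4      CS         106
3    Econ         109
0      CS         117
14    Bio         132
11    Bio         174
9      CS         175
13     CS         217
drop duplicate course (keep=first):
  course  grade_rank
1   Hist          23
7    Bio          45
8   Math          74
4     CS         106
3   Econ         109
take first 4 rows:
  course  grade_rank
1   Hist          23
7    Bio          45
8   Math          74
4     CS         106
Hence 248.

248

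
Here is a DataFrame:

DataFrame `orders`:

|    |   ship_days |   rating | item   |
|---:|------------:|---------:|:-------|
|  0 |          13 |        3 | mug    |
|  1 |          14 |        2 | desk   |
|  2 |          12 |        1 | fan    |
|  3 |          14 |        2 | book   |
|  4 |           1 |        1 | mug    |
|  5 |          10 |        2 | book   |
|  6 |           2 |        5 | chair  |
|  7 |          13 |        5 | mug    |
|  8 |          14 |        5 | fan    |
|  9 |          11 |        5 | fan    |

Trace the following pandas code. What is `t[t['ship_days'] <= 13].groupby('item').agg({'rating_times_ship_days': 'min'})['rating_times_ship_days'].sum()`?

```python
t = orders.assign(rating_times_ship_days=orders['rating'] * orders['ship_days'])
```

add column rating_times_ship_days = orders['rating'] * orders['ship_days']:
   ship_days  rating   item  rating_times_ship_days
0         13       3    mug                      39
1         14       2   desk                      28
2         12       1    fan                      12
3         14       2   book                      28
4          1       1    mug                       1
5         10       2   book                      20
6          2       5  chair                      10
7         13       5    mug                      65
8         14       5    fan                      70
9         11       5    fan                      55
filter rows where ship_days <= 13:
   ship_days  rating   item  rating_times_ship_days
0         13       3    mug                      39
2         12       1    fan                      12
4          1       1    mug                       1
5         10       2   book                      20
6          2       5  chair                      10
7         13       5    mug                      65
9         11       5    fan                      55
group by item, min of rating_times_ship_days:
       rating_times_ship_days
item                         
book                       20
chair                      10
fan                        12
mug                         1

43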